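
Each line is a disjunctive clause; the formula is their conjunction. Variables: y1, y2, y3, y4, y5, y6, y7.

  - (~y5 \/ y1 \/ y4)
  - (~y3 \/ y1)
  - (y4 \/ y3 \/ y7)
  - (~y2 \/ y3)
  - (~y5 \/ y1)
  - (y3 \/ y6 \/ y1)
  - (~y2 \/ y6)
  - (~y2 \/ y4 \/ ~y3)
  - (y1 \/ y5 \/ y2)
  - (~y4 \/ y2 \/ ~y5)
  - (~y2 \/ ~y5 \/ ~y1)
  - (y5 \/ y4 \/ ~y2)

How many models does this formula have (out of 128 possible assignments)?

Split on y2, then y1.
  y2=1, y1=1: remaining (y3,y4,y5,y6,y7) ∈ {(1,1,0,1,0); (1,1,0,1,1)} — 2.
  y2=1, y1=0: a clause becomes empty — 0.
  y2=0, y1=1: y6 free; 10 ways for (y3,y4,y5,y7) × 2^1 = 20.
  y2=0, y1=0: a clause becomes empty — 0.
Total: 2 + 0 + 20 + 0 = 22.

22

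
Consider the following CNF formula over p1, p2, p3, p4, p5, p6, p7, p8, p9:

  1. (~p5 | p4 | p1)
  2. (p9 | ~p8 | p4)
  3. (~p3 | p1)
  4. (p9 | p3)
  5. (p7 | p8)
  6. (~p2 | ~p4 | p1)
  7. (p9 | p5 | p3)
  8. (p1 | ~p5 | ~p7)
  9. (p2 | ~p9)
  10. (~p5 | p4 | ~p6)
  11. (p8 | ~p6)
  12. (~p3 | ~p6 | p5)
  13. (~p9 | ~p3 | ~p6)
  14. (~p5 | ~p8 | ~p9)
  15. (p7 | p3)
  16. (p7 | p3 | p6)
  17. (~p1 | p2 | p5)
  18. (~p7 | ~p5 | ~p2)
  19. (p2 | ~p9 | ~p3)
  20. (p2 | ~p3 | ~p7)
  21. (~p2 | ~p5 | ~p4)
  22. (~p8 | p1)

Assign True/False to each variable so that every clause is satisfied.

p1=True, p2=True, p3=True, p4=False, p5=False, p6=False, p7=True, p8=True, p9=True

Check each clause:
  1. (~p5 | p1 | p4) — p1 is true.
  2. (~p8 | p4 | p9) — p9 is true.
  3. (~p3 | p1) — p1 is true.
  4. (p9 | p3) — p9 is true.
  5. (p8 | p7) — p8 is true.
  6. (~p2 | ~p4 | p1) — p1 is true.
  7. (p9 | p5 | p3) — p9 is true.
  8. (~p7 | ~p5 | p1) — ~p5 is true.
  9. (~p9 | p2) — p2 is true.
  10. (~p6 | ~p5 | p4) — ~p6 is true.
  11. (p8 | ~p6) — p8 is true.
  12. (~p6 | p5 | ~p3) — ~p6 is true.
  13. (~p3 | ~p6 | ~p9) — ~p6 is true.
  14. (~p8 | ~p5 | ~p9) — ~p5 is true.
  15. (p3 | p7) — p3 is true.
  16. (p6 | p7 | p3) — p3 is true.
  17. (p5 | ~p1 | p2) — p2 is true.
  18. (~p5 | ~p2 | ~p7) — ~p5 is true.
  19. (~p3 | ~p9 | p2) — p2 is true.
  20. (~p3 | p2 | ~p7) — p2 is true.
  21. (~p4 | ~p5 | ~p2) — ~p5 is true.
  22. (~p8 | p1) — p1 is true.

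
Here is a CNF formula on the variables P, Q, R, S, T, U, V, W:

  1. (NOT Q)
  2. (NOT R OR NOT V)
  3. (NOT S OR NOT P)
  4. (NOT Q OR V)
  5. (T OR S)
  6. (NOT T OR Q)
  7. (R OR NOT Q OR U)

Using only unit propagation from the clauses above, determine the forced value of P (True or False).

False

(NOT Q) is a unit clause: Q = False.
(NOT T OR Q) with Q = False leaves only NOT T, so T = False.
(T OR S) with T = False leaves only S, so S = True.
In (NOT S OR NOT P), NOT S is now false; NOT P must hold, so P = False.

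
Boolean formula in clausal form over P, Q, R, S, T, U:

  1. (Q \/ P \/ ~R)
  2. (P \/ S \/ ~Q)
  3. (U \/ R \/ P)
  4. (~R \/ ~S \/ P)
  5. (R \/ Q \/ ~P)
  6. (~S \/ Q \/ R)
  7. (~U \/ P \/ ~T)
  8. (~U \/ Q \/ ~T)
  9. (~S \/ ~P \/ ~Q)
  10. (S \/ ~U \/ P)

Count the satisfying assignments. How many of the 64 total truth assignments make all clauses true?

Split on P, then Q.
  P=1, Q=1: forces S=0; R, T, U free → 2^3 = 8.
  P=1, Q=0: S free; 3 ways for (R,T,U) × 2^1 = 6.
  P=0, Q=1: remaining (R,S,T,U) ∈ {(0,1,0,1)} — 1.
  P=0, Q=0: a clause becomes empty — 0.
Total: 8 + 6 + 1 + 0 = 15.

15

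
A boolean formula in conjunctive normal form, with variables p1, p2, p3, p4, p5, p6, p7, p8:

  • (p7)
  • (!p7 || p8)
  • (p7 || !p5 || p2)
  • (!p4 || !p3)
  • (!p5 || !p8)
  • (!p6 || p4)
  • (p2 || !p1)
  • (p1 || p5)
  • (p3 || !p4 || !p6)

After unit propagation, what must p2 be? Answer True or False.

Unit clause (p7) sets p7 = True.
(p8 || !p7) with p7 = True leaves only p8, so p8 = True.
(!p8 || !p5) with p8 = True leaves only !p5, so p5 = False.
(p1 || p5) with p5 = False leaves only p1, so p1 = True.
(p2 || !p1) with p1 = True leaves only p2, so p2 = True.

True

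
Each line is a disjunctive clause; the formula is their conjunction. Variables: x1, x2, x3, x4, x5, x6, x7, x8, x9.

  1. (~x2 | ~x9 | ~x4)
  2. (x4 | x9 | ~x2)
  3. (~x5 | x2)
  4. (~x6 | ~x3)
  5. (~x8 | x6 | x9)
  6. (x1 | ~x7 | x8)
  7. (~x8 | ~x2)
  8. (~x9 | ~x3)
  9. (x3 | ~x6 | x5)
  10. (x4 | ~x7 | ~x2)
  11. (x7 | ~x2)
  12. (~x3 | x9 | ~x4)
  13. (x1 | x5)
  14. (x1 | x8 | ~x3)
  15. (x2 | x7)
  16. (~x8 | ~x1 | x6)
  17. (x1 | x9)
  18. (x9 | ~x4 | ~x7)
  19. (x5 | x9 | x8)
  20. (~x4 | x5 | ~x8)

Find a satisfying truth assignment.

Try x1 = True.
Branch on x2: take x2 = False.
  then x5 is forced to False.
  then x7 is forced to True.
Try x3 = False.
  then x6 is forced to False.
  then x8 is forced to False.
  then x9 is forced to True.
x4 is now unconstrained; take x4 = False.

x1 = 1, x2 = 0, x3 = 0, x4 = 0, x5 = 0, x6 = 0, x7 = 1, x8 = 0, x9 = 1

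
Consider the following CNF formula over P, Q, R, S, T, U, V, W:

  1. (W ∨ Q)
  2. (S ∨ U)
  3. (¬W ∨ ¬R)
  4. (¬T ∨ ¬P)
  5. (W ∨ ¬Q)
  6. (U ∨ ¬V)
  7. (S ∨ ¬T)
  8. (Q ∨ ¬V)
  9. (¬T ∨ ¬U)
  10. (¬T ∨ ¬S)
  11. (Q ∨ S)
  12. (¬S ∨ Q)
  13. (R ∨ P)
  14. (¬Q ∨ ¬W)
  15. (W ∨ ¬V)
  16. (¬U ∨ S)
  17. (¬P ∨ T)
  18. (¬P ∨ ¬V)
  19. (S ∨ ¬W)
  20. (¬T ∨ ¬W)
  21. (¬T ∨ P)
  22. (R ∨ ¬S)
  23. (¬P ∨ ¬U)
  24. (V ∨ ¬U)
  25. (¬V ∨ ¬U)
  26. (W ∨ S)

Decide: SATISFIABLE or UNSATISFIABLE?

S = True:
  propagation gives T=False, Q=True, W=True; an empty clause results — contradiction.
S = False:
  propagation gives U=True; an empty clause results — contradiction.
Every branch closes, so no satisfying assignment exists.

UNSATISFIABLE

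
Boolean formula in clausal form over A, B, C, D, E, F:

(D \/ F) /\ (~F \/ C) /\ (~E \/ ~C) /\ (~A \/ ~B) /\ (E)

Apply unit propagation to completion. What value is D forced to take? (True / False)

(E) stands alone — E = True.
(~C \/ ~E) with E = True leaves only ~C, so C = False.
(~F \/ C) with C = False leaves only ~F, so F = False.
From (D \/ F) and F = False: D = True.

True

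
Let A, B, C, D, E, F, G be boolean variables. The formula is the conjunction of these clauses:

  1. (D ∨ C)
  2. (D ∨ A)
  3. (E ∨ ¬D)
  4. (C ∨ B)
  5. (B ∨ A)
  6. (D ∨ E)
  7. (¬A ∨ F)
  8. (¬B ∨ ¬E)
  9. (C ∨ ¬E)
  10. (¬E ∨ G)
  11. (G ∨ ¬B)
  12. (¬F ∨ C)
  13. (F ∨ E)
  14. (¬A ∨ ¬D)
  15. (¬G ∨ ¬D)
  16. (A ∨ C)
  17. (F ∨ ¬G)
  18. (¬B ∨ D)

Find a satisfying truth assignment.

A = 1, B = 0, C = 1, D = 0, E = 1, F = 1, G = 1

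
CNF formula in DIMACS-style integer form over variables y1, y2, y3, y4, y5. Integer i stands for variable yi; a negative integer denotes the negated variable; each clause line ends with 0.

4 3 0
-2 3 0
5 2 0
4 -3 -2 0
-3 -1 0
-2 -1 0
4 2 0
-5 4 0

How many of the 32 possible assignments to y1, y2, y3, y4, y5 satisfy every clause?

Satisfying assignments:
  y1=F y2=F y3=F y4=T y5=T
  y1=F y2=F y3=T y4=T y5=T
  y1=F y2=T y3=T y4=T y5=F
  y1=F y2=T y3=T y4=T y5=T
  y1=T y2=F y3=F y4=T y5=T
Count: 5.

5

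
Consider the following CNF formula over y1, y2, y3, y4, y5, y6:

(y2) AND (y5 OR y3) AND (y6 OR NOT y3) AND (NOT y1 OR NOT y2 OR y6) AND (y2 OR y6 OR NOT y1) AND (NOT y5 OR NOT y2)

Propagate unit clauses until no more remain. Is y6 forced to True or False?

(y2) is a unit clause: y2 = True.
(NOT y5 OR NOT y2) with y2 = True leaves only NOT y5, so y5 = False.
(y5 OR y3): since y5 = False, the clause reduces to (y3). y3 = True.
In (NOT y3 OR y6), NOT y3 is now false; y6 must hold, so y6 = True.

True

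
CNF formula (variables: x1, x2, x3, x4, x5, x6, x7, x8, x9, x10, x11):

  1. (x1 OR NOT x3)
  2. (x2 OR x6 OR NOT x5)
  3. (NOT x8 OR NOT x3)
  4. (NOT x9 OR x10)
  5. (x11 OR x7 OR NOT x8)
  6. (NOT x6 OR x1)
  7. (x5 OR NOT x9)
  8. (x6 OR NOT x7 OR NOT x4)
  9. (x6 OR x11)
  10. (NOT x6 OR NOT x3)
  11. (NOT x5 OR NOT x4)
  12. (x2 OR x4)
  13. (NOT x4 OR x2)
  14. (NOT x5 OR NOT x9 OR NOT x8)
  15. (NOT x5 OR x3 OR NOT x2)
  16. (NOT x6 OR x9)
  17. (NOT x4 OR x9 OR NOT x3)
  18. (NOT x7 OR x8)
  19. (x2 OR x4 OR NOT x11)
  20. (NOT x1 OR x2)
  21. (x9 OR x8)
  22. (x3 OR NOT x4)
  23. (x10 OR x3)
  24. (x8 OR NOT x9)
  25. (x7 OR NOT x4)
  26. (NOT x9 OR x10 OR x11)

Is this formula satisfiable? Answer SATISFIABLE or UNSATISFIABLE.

x10 occurs only positively in the remaining clauses — set x10 = True.
Set x1 = True and propagate.
  then x2 is forced to True.
Set x3 = False and propagate.
  then x5 is forced to False.
  then x9 is forced to False.
  then x6 is forced to False.
  then x11 is forced to True.
  then x8 is forced to True.
  then x4 is forced to False.
x7 is now unconstrained; take x7 = True.
So x1=True, x2=True, x3=False, x4=False, x5=False, x6=False, x7=True, x8=True, x9=False, x10=True, x11=True is a satisfying assignment.

SATISFIABLE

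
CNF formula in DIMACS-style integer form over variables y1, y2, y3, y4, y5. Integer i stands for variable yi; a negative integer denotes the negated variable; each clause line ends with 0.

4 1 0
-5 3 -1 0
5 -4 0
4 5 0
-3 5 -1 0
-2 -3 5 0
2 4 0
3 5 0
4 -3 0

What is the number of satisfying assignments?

6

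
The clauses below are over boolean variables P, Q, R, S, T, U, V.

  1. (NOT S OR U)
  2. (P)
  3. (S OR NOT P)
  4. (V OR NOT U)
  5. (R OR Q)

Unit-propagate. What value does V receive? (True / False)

True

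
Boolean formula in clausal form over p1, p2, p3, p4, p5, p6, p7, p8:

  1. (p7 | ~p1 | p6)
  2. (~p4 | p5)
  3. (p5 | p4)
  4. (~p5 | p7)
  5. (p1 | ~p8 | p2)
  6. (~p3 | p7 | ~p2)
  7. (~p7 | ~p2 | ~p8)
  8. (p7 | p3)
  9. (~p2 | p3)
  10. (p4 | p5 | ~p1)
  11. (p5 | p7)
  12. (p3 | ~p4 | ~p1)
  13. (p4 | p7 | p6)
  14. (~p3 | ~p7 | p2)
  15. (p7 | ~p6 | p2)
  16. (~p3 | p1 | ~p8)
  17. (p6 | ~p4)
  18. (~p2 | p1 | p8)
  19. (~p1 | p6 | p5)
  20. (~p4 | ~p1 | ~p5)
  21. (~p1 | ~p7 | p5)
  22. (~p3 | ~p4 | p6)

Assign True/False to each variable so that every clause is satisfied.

p1=T  p2=F  p3=F  p4=F  p5=T  p6=T  p7=T  p8=F

Branch on p1: take p1 = True.
Try p2 = False.
Try p3 = False.
  then p7 is forced to True.
  then p4 is forced to False.
  then p5 is forced to True.
p6, p8 are now unconstrained; take p6 = True, p8 = False.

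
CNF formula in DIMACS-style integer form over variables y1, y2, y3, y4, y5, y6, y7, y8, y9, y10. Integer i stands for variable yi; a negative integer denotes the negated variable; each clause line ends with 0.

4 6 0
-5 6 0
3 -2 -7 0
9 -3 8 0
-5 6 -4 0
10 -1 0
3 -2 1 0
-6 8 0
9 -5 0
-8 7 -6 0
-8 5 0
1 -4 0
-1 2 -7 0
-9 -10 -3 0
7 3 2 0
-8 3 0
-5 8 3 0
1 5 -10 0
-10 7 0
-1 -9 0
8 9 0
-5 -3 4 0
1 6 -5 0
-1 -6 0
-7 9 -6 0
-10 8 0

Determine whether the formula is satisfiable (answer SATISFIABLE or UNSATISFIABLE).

UNSATISFIABLE

y1 = True:
  propagation gives y10=True, y7=True, y2=True, y3=True; an empty clause results — contradiction.
y1 = False:
  propagation gives y4=False, y6=True, y8=True, y7=True; an empty clause results — contradiction.
Every branch closes, so no satisfying assignment exists.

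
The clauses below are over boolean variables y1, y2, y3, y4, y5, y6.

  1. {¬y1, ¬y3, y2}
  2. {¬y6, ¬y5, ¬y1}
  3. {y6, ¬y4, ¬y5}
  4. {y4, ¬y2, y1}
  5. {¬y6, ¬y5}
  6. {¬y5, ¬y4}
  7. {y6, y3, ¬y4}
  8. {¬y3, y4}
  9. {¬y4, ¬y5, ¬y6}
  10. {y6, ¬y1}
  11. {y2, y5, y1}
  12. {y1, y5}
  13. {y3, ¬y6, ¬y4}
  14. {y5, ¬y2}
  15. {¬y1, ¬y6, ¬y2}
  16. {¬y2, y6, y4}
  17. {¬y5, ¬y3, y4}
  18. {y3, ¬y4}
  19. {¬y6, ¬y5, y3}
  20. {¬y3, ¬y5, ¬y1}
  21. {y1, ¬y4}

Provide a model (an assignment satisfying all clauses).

y1=T, y2=F, y3=F, y4=F, y5=F, y6=T

Check each clause:
  1. {¬y1, y2, ¬y3} — ¬y3 is true.
  2. {¬y1, ¬y6, ¬y5} — ¬y5 is true.
  3. {y6, ¬y5, ¬y4} — ¬y5 is true.
  4. {y4, ¬y2, y1} — y1 is true.
  5. {¬y6, ¬y5} — ¬y5 is true.
  6. {¬y5, ¬y4} — ¬y5 is true.
  7. {y6, y3, ¬y4} — ¬y4 is true.
  8. {¬y3, y4} — ¬y3 is true.
  9. {¬y5, ¬y6, ¬y4} — ¬y5 is true.
  10. {¬y1, y6} — y6 is true.
  11. {y1, y2, y5} — y1 is true.
  12. {y1, y5} — y1 is true.
  13. {¬y4, ¬y6, y3} — ¬y4 is true.
  14. {y5, ¬y2} — ¬y2 is true.
  15. {¬y1, ¬y6, ¬y2} — ¬y2 is true.
  16. {y4, ¬y2, y6} — y6 is true.
  17. {¬y5, y4, ¬y3} — ¬y5 is true.
  18. {y3, ¬y4} — ¬y4 is true.
  19. {¬y5, ¬y6, y3} — ¬y5 is true.
  20. {¬y1, ¬y3, ¬y5} — ¬y5 is true.
  21. {¬y4, y1} — y1 is true.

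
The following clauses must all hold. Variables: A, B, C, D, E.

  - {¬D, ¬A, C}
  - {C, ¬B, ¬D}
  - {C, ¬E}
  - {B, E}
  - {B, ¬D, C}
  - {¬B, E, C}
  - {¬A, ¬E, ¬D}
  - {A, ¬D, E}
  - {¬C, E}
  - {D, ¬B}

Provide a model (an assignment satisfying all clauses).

A=False, B=True, C=True, D=True, E=True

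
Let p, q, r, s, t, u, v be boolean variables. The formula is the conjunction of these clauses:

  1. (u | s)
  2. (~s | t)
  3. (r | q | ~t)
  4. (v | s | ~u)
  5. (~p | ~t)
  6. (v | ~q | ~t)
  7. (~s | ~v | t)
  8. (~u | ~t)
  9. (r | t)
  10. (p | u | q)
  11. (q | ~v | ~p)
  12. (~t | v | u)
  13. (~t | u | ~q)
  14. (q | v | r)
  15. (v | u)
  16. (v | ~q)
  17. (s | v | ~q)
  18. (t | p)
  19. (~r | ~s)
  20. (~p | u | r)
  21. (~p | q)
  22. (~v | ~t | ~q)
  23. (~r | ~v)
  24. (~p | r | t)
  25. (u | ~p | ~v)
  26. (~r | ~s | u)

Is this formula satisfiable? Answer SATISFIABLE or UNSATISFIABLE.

UNSATISFIABLE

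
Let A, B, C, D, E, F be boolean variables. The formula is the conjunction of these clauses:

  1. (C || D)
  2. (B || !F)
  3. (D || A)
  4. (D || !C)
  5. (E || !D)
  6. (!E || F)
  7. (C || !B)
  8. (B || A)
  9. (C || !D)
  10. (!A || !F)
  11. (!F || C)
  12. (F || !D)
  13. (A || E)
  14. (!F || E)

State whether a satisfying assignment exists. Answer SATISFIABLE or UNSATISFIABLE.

Try A = False.
  then D is forced to True.
  then E is forced to True.
  then F is forced to True.
  then B is forced to True.
  then C is forced to True.
So A=F, B=T, C=T, D=T, E=T, F=T is a satisfying assignment.

SATISFIABLE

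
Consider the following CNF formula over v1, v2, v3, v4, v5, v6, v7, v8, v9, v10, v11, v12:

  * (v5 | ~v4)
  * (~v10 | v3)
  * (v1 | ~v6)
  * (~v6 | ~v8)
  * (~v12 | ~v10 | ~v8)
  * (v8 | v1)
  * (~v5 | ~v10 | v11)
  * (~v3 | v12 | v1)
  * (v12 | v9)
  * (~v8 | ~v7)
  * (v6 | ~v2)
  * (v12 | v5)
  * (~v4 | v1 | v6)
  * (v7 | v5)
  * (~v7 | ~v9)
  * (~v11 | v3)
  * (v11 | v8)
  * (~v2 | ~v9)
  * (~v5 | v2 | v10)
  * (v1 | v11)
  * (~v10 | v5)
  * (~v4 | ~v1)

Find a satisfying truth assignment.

v1=True, v2=True, v3=True, v4=False, v5=True, v6=True, v7=True, v8=False, v9=False, v10=True, v11=True, v12=True

Pure literal: v4 appears only negated; assign v4 = False.
Branch on v1: take v1 = True.
Try v2 = True.
  then v6 is forced to True.
  then v8 is forced to False.
  then v11 is forced to True.
  then v3 is forced to True.
  then v9 is forced to False.
  then v12 is forced to True.
The remaining clauses are satisfied by v5 = True, v7 = True, v10 = True.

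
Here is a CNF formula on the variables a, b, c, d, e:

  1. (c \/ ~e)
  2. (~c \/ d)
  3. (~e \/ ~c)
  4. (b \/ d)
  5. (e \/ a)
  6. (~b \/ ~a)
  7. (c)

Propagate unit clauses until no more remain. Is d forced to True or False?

Unit clause (c) sets c = True.
(d \/ ~c): since c = True, the clause reduces to (d). d = True.

True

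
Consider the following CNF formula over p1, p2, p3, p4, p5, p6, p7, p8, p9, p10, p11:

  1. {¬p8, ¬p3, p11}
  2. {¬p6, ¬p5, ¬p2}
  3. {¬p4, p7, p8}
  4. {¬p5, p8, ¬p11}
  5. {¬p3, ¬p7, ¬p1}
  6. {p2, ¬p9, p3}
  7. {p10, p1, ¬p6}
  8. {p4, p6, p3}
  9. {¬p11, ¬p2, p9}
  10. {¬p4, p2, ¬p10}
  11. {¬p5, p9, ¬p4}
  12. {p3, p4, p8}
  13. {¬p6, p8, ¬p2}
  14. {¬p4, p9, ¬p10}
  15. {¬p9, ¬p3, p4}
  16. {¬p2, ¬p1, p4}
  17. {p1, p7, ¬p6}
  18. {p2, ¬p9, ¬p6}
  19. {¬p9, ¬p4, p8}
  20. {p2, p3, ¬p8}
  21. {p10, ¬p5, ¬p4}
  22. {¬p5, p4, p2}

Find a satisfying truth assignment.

p1 = F  p2 = T  p3 = F  p4 = F  p5 = F  p6 = T  p7 = T  p8 = T  p9 = T  p10 = T  p11 = F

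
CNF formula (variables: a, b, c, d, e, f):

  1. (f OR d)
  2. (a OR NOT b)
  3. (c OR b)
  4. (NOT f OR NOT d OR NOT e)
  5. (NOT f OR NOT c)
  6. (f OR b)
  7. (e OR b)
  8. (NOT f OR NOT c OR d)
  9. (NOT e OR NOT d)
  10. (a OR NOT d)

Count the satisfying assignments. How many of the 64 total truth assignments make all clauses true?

Satisfying assignments:
  a=T b=T c=F d=F e=F f=T
  a=T b=T c=F d=F e=T f=T
  a=T b=T c=F d=T e=F f=F
  a=T b=T c=F d=T e=F f=T
  a=T b=T c=T d=T e=F f=F
That's 5 in total.

5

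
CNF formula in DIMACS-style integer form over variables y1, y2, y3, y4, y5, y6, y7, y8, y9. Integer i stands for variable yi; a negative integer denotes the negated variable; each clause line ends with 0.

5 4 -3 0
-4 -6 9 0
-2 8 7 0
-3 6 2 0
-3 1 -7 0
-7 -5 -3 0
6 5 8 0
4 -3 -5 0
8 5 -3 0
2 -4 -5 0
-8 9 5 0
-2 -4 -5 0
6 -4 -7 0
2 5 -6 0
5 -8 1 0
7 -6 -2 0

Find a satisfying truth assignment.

y1 = True, y2 = True, y3 = False, y4 = False, y5 = False, y6 = False, y7 = True, y8 = True, y9 = True

y1 occurs only positively in the remaining clauses — set y1 = True.
Pure literal: y3 appears only negated; assign y3 = False.
Branch on y2: take y2 = True.
The remaining clauses are satisfied by y4 = False, y5 = False, y6 = False, y7 = True, y8 = True, y9 = True.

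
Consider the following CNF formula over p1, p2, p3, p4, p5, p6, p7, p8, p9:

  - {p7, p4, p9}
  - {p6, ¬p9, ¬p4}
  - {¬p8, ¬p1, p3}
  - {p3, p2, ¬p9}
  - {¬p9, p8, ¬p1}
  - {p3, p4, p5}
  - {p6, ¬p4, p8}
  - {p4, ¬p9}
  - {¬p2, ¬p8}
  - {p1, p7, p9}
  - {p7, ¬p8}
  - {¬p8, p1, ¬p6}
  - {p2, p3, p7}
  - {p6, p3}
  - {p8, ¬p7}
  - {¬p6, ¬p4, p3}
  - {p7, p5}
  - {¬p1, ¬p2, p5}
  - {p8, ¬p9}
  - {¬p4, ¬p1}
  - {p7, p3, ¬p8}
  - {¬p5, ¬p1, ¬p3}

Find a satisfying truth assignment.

p1=1, p2=0, p3=1, p4=0, p5=0, p6=0, p7=1, p8=1, p9=0

Check each clause:
  1. {p7, p9, p4} — p7 is true.
  2. {¬p9, p6, ¬p4} — ¬p4 is true.
  3. {p3, ¬p1, ¬p8} — p3 is true.
  4. {p2, ¬p9, p3} — p3 is true.
  5. {¬p1, p8, ¬p9} — p8 is true.
  6. {p5, p3, p4} — p3 is true.
  7. {p8, ¬p4, p6} — p8 is true.
  8. {¬p9, p4} — ¬p9 is true.
  9. {¬p2, ¬p8} — ¬p2 is true.
  10. {p1, p9, p7} — p1 is true.
  11. {¬p8, p7} — p7 is true.
  12. {p1, ¬p6, ¬p8} — p1 is true.
  13. {p7, p2, p3} — p3 is true.
  14. {p6, p3} — p3 is true.
  15. {¬p7, p8} — p8 is true.
  16. {¬p4, p3, ¬p6} — ¬p6 is true.
  17. {p7, p5} — p7 is true.
  18. {p5, ¬p1, ¬p2} — ¬p2 is true.
  19. {¬p9, p8} — p8 is true.
  20. {¬p4, ¬p1} — ¬p4 is true.
  21. {p7, p3, ¬p8} — p3 is true.
  22. {¬p3, ¬p5, ¬p1} — ¬p5 is true.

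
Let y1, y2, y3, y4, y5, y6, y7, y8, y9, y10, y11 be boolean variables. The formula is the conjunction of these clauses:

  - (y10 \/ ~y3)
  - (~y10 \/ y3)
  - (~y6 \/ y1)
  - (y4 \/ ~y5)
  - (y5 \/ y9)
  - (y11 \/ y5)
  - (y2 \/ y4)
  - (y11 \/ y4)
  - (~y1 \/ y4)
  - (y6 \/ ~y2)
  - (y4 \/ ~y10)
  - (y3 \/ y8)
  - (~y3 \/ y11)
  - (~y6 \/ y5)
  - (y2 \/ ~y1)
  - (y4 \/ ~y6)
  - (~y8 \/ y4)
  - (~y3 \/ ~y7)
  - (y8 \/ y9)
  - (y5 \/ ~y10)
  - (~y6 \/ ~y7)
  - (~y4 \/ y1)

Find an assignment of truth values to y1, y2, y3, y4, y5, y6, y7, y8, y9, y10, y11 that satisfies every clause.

y7 occurs only negated in the remaining clauses — set y7 = False.
Pure literal: y9 appears only positively; assign y9 = True.
Set y1 = True and propagate.
  then y4 is forced to True.
  then y2 is forced to True.
  then y6 is forced to True.
  then y5 is forced to True.
For the remaining variables, y3 = True, y8 = True, y10 = True, y11 = True works.

y1 = T, y2 = T, y3 = T, y4 = T, y5 = T, y6 = T, y7 = F, y8 = T, y9 = T, y10 = T, y11 = T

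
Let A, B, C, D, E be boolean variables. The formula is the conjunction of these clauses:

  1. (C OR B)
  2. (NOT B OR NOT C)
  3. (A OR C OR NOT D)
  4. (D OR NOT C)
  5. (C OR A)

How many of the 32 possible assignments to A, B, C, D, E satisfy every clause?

8

The models are:
  A=F B=F C=T D=T E=F
  A=F B=F C=T D=T E=T
  A=T B=F C=T D=T E=F
  A=T B=F C=T D=T E=T
  A=T B=T C=F D=F E=F
  A=T B=T C=F D=F E=T
  A=T B=T C=F D=T E=F
  A=T B=T C=F D=T E=T
That's 8 in total.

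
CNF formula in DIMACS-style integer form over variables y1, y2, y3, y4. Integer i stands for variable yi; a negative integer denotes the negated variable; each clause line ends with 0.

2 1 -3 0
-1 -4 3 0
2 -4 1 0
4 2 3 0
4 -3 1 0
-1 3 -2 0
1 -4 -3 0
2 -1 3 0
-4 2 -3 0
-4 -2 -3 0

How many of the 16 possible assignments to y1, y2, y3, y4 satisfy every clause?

Satisfying assignments:
  y1=F y2=T y3=F y4=F
  y1=F y2=T y3=F y4=T
  y1=T y2=F y3=T y4=F
  y1=T y2=T y3=T y4=F
Count: 4.

4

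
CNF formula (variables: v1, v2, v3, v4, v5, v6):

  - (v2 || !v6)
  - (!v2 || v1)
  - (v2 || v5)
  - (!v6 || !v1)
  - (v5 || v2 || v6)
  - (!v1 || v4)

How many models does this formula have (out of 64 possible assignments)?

Case analysis on v2 and v1:
  v2=1, v1=1: remaining (v3,v4,v5,v6) ∈ {(0,1,0,0); (0,1,1,0); (1,1,0,0); (1,1,1,0)} — 4.
  v2=1, v1=0: a clause becomes empty — 0.
  v2=0, v1=1: remaining (v3,v4,v5,v6) ∈ {(0,1,1,0); (1,1,1,0)} — 2.
  v2=0, v1=0: remaining (v3,v4,v5,v6) ∈ {(0,0,1,0); (0,1,1,0); (1,0,1,0); (1,1,1,0)} — 4.
Total: 4 + 0 + 2 + 4 = 10.

10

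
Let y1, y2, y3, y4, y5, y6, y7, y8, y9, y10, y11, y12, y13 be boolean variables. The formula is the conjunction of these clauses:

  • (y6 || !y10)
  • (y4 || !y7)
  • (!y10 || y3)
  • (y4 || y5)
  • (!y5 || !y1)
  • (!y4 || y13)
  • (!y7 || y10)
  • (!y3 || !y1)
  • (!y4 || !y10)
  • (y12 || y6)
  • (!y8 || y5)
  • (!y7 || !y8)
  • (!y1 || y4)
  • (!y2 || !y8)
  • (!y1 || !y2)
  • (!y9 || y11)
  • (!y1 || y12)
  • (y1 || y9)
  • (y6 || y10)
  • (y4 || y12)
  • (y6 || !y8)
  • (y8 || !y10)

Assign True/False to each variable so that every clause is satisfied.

Pure literal: y6 appears only positively; assign y6 = True.
y7 occurs only negated in the remaining clauses — set y7 = False.
Try y1 = False.
  then y9 is forced to True.
  then y11 is forced to True.
Try y2 = True.
  then y8 is forced to False.
  then y10 is forced to False.
The remaining clauses are satisfied by y3 = False, y4 = False, y5 = True, y12 = True, y13 = False.

y1=F, y2=T, y3=F, y4=F, y5=T, y6=T, y7=F, y8=F, y9=T, y10=F, y11=T, y12=T, y13=F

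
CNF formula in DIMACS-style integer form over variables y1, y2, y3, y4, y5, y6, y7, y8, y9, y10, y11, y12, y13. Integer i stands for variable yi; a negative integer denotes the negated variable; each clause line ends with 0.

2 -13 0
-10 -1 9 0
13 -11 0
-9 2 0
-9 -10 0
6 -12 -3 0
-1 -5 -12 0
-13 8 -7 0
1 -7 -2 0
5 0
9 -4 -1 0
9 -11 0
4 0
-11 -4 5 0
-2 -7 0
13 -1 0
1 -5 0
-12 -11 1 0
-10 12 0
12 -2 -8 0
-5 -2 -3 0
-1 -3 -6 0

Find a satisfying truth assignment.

y1=T, y2=T, y3=F, y4=T, y5=T, y6=T, y7=F, y8=F, y9=T, y10=F, y11=F, y12=F, y13=T

The clause (y5) is unit: y5 must be True.
Unit propagation: (y4) forces y4 = True.
Unit propagation: (y1) forces y1 = True.
The clause (¬y12) is unit: y12 must be False.
(y9) is a unit clause, so y9 = True.
Unit propagation: (y2) forces y2 = True.
The clause (¬y10) is unit: y10 must be False.
(¬y7) is a unit clause, so y7 = False.
The clause (y13) is unit: y13 must be True.
The clause (¬y8) is unit: y8 must be False.
(¬y3) is a unit clause, so y3 = False.
y6, y11 are now unconstrained; take y6 = True, y11 = False.
Every clause has at least one true literal under this assignment.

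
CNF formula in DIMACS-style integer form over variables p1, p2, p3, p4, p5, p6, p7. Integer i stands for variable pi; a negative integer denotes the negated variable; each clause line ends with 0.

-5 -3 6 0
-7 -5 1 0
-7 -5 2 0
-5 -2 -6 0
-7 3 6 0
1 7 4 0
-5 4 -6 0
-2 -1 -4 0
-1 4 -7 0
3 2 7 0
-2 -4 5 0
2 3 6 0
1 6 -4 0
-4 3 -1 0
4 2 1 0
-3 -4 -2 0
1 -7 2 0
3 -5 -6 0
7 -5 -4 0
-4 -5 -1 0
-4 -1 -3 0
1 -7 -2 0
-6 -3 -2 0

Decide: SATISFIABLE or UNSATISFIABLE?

Branch on p1: take p1 = True.
The remaining clauses are satisfied by p2 = True, p3 = False, p4 = False, p5 = True, p6 = False, p7 = False.
Every clause has at least one true literal under this assignment.
So p1 = 1, p2 = 1, p3 = 0, p4 = 0, p5 = 1, p6 = 0, p7 = 0 is a satisfying assignment.

SATISFIABLE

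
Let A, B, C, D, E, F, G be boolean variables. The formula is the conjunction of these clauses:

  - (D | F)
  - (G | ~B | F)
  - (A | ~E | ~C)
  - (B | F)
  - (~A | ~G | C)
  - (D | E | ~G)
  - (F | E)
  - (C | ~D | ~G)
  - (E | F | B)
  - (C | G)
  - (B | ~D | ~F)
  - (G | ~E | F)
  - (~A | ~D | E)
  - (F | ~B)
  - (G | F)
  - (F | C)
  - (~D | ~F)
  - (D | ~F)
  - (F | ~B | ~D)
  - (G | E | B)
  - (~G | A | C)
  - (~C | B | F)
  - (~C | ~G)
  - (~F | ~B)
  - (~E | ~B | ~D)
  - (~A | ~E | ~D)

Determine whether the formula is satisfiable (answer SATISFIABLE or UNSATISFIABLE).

F = True:
  propagation gives D=False; an empty clause results — contradiction.
F = False:
  propagation gives D=True, B=True; an empty clause results — contradiction.
Every branch closes, so no satisfying assignment exists.

UNSATISFIABLE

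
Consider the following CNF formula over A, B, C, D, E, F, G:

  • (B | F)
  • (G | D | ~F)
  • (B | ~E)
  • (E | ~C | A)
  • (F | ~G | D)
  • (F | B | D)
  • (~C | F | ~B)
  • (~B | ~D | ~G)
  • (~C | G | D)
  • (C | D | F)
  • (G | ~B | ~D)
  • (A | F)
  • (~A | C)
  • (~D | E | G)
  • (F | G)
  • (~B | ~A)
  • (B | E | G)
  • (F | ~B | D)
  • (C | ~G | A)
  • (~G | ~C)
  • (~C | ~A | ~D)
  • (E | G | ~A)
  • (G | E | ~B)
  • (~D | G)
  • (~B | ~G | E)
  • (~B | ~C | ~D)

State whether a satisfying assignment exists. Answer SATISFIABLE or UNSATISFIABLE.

UNSATISFIABLE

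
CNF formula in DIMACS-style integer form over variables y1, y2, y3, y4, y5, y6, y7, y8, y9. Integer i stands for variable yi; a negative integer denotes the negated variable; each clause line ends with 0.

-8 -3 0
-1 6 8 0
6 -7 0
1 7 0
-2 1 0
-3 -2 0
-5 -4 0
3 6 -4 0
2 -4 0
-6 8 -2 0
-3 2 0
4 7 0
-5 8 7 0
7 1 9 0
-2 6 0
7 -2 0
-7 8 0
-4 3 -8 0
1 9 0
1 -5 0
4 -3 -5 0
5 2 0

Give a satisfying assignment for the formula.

y1 = 1, y2 = 1, y3 = 0, y4 = 0, y5 = 1, y6 = 1, y7 = 1, y8 = 1, y9 = 0

Set y1 = True and propagate.
Try y2 = True.
  then y3 is forced to False.
  then y6 is forced to True.
  then y8 is forced to True.
  then y7 is forced to True.
  then y4 is forced to False.
y5, y9 are now unconstrained; take y5 = True, y9 = False.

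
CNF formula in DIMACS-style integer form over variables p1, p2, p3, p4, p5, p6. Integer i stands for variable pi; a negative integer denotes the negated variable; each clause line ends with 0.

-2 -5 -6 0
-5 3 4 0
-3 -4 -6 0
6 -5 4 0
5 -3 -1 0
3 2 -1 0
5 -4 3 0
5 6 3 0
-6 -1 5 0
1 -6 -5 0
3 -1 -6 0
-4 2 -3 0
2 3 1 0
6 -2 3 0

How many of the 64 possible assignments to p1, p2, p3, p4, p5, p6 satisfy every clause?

9

Split on p3, then p5.
  p3=1, p5=1: remaining (p1,p2,p4,p6) ∈ {(0,1,1,0); (1,0,0,1); (1,1,1,0)} — 3.
  p3=1, p5=0: 5 of the 16 assignments to (p1,p2,p4,p6) work.
  p3=0, p5=1: no assignment works — 0.
  p3=0, p5=0: remaining (p1,p2,p4,p6) ∈ {(0,1,0,1)} — 1.
Total: 3 + 5 + 0 + 1 = 9.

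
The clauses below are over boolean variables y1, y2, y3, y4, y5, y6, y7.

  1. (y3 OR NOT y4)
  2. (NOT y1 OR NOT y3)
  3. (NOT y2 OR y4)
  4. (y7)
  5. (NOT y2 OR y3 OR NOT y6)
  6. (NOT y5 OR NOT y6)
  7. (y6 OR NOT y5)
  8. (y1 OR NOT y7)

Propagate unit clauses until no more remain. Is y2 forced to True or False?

False

(y7) is a unit clause: y7 = True.
In (y1 OR NOT y7), NOT y7 is now false; y1 must hold, so y1 = True.
(NOT y3 OR NOT y1) with y1 = True leaves only NOT y3, so y3 = False.
(NOT y4 OR y3) with y3 = False leaves only NOT y4, so y4 = False.
In (NOT y2 OR y4), y4 is now false; NOT y2 must hold, so y2 = False.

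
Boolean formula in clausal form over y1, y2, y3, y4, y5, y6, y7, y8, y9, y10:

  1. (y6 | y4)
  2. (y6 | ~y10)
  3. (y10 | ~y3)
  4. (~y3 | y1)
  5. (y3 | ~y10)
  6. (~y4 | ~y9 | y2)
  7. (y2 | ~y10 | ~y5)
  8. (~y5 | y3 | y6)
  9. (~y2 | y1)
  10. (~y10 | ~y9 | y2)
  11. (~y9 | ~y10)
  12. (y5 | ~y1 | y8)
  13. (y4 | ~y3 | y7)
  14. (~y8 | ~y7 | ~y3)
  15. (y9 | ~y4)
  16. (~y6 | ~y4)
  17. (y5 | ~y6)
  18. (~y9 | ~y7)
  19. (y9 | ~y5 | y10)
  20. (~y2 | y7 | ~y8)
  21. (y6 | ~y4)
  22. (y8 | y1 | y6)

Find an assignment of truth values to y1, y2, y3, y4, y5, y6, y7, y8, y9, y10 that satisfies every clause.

y1 = F, y2 = F, y3 = F, y4 = F, y5 = T, y6 = T, y7 = F, y8 = T, y9 = T, y10 = F

Check each clause:
  1. (y6 | y4) — y6 is true.
  2. (~y10 | y6) — y6 is true.
  3. (~y3 | y10) — ~y3 is true.
  4. (~y3 | y1) — ~y3 is true.
  5. (~y10 | y3) — ~y10 is true.
  6. (~y4 | y2 | ~y9) — ~y4 is true.
  7. (~y10 | y2 | ~y5) — ~y10 is true.
  8. (~y5 | y6 | y3) — y6 is true.
  9. (y1 | ~y2) — ~y2 is true.
  10. (~y10 | y2 | ~y9) — ~y10 is true.
  11. (~y10 | ~y9) — ~y10 is true.
  12. (~y1 | y5 | y8) — y8 is true.
  13. (y4 | y7 | ~y3) — ~y3 is true.
  14. (~y8 | ~y7 | ~y3) — ~y7 is true.
  15. (~y4 | y9) — y9 is true.
  16. (~y6 | ~y4) — ~y4 is true.
  17. (~y6 | y5) — y5 is true.
  18. (~y7 | ~y9) — ~y7 is true.
  19. (y10 | ~y5 | y9) — y9 is true.
  20. (~y2 | ~y8 | y7) — ~y2 is true.
  21. (~y4 | y6) — ~y4 is true.
  22. (y8 | y1 | y6) — y8 is true.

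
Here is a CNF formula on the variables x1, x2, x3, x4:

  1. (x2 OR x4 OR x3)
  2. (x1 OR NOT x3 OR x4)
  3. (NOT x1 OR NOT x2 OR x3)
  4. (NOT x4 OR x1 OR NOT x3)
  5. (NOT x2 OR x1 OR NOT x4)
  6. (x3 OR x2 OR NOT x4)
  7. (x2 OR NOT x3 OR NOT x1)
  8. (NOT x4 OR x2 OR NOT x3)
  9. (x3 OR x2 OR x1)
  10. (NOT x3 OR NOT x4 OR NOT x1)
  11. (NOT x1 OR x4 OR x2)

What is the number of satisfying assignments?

2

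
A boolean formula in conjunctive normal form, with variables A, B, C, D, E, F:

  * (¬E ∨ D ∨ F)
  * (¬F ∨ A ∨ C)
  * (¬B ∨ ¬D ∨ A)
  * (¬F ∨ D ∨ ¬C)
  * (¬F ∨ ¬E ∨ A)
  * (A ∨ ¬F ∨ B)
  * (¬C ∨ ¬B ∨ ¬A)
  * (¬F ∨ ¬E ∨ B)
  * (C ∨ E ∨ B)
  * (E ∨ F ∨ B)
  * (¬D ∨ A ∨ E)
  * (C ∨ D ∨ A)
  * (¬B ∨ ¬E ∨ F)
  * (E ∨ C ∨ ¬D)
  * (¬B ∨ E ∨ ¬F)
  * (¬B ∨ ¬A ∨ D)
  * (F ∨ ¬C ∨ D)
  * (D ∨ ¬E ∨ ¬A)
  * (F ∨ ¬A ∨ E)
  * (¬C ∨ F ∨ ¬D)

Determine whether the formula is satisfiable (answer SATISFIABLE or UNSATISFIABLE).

Set A = True and propagate.
Branch on B: take B = True.
  then C is forced to False.
  then D is forced to True.
  then E is forced to True.
  then F is forced to True.
So A=True  B=True  C=False  D=True  E=True  F=True is a satisfying assignment.

SATISFIABLE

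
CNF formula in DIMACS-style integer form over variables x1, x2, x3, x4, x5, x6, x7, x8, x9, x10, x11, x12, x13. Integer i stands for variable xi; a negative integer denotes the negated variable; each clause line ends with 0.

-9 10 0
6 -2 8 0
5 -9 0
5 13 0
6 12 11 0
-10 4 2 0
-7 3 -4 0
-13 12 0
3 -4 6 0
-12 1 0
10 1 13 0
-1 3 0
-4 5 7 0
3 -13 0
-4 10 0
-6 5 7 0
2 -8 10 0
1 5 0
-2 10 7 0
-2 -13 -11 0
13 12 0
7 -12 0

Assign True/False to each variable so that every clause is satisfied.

Pure literal: x3 appears only positively; assign x3 = True.
x5 occurs only positively in the remaining clauses — set x5 = True.
Try x1 = True.
The remaining clauses are satisfied by x2 = True, x4 = False, x6 = True, x7 = True, x8 = True, x9 = True, x10 = True, x11 = False, x12 = True, x13 = True.

x1=T, x2=T, x3=T, x4=F, x5=T, x6=T, x7=T, x8=T, x9=T, x10=T, x11=F, x12=T, x13=T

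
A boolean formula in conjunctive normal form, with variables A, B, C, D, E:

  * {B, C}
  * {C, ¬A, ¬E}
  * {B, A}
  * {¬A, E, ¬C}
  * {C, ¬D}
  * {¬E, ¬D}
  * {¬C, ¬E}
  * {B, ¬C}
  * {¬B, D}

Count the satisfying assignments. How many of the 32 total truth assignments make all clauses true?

The models are:
  A=0 B=1 C=1 D=1 E=0
Count: 1.

1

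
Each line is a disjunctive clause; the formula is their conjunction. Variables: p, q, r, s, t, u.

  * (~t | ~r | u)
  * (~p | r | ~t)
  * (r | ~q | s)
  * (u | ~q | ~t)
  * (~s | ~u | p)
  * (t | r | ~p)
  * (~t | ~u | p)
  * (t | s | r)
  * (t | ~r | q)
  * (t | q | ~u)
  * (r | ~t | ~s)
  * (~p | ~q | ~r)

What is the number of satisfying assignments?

8

Split on t, then r.
  t=T, r=T: remaining (p,q,s,u) ∈ {(T,F,F,T); (T,F,T,T)} — 2.
  t=T, r=F: remaining (p,q,s,u) ∈ {(F,F,F,F)} — 1.
  t=F, r=T: remaining (p,q,s,u) ∈ {(F,T,F,F); (F,T,F,T); (F,T,T,F)} — 3.
  t=F, r=F: remaining (p,q,s,u) ∈ {(F,F,T,F); (F,T,T,F)} — 2.
Total: 2 + 1 + 3 + 2 = 8.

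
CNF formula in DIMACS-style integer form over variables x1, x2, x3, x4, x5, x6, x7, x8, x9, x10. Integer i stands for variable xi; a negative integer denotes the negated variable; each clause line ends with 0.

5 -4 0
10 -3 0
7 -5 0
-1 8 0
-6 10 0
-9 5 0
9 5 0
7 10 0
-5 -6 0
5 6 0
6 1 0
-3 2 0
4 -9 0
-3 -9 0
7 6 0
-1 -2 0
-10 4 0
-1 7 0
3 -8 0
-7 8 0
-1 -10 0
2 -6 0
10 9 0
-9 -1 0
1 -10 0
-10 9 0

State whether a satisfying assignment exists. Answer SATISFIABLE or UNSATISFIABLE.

x10 = True:
  propagation gives x4=True, x5=True, x7=True, x6=False; an empty clause results — contradiction.
x10 = False:
  propagation gives x3=False, x6=False, x7=True, x5=True; an empty clause results — contradiction.
Every branch closes, so no satisfying assignment exists.

UNSATISFIABLE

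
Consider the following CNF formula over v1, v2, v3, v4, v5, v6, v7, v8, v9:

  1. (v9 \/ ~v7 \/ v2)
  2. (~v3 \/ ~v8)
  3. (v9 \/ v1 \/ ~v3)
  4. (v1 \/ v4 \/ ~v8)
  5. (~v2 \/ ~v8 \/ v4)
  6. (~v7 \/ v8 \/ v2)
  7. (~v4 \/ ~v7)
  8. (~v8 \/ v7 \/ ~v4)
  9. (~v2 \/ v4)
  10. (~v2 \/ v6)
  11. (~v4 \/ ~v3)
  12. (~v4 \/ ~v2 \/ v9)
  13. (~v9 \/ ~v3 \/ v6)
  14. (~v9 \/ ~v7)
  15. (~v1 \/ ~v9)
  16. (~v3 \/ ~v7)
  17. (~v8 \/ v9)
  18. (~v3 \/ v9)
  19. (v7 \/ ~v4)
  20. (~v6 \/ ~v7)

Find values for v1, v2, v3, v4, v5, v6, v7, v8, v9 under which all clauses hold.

Set v1 = False and propagate.
For the remaining variables, v2 = False, v3 = True, v4 = False, v5 = False, v6 = True, v7 = False, v8 = False, v9 = True works.

v1 = F, v2 = F, v3 = T, v4 = F, v5 = F, v6 = T, v7 = F, v8 = F, v9 = T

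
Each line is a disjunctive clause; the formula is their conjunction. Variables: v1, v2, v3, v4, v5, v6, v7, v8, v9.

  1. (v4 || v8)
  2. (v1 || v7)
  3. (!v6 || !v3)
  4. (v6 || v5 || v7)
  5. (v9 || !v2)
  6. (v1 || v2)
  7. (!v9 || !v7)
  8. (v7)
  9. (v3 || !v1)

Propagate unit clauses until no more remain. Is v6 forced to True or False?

False

(v7) stands alone — v7 = True.
In (!v7 || !v9), !v7 is now false; !v9 must hold, so v9 = False.
(v9 || !v2) with v9 = False leaves only !v2, so v2 = False.
(v1 || v2) with v2 = False leaves only v1, so v1 = True.
(!v1 || v3): since v1 = True, the clause reduces to (v3). v3 = True.
In (!v6 || !v3), !v3 is now false; !v6 must hold, so v6 = False.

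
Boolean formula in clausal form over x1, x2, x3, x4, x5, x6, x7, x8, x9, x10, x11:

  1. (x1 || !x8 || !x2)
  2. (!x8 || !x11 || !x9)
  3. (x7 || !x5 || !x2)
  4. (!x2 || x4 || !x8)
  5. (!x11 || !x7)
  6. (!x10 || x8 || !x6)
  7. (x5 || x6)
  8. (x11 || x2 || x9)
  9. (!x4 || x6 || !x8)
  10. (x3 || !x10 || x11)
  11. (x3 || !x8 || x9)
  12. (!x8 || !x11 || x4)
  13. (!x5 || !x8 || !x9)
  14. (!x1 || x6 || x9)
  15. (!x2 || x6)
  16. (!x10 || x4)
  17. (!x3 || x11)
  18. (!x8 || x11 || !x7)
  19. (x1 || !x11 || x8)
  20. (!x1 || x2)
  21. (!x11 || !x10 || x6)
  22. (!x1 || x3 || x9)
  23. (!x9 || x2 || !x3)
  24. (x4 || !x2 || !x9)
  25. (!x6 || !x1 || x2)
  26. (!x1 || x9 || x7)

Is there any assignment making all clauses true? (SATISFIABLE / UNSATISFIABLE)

Pure literal: x10 appears only negated; assign x10 = False.
Try x1 = False.
Branch on x2: take x2 = False.
Try x3 = False.
For the remaining variables, x4 = True, x5 = True, x6 = True, x7 = True, x8 = False, x9 = True, x11 = False works.
So x1 = F  x2 = F  x3 = F  x4 = T  x5 = T  x6 = T  x7 = T  x8 = F  x9 = T  x10 = F  x11 = F is a satisfying assignment.

SATISFIABLE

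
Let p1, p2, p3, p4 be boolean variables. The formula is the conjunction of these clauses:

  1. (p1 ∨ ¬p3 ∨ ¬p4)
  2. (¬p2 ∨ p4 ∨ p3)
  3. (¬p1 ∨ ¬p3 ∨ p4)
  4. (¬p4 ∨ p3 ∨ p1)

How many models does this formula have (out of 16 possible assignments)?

8

Case analysis on p3 and p4:
  p3=1, p4=1: remaining (p1,p2) ∈ {(1,0); (1,1)} — 2.
  p3=1, p4=0: remaining (p1,p2) ∈ {(0,0); (0,1)} — 2.
  p3=0, p4=1: remaining (p1,p2) ∈ {(1,0); (1,1)} — 2.
  p3=0, p4=0: remaining (p1,p2) ∈ {(0,0); (1,0)} — 2.
Total: 2 + 2 + 2 + 2 = 8.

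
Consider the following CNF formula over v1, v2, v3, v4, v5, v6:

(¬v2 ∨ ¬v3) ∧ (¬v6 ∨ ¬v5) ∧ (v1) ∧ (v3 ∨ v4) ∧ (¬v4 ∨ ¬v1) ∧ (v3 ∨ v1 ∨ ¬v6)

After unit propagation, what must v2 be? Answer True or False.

False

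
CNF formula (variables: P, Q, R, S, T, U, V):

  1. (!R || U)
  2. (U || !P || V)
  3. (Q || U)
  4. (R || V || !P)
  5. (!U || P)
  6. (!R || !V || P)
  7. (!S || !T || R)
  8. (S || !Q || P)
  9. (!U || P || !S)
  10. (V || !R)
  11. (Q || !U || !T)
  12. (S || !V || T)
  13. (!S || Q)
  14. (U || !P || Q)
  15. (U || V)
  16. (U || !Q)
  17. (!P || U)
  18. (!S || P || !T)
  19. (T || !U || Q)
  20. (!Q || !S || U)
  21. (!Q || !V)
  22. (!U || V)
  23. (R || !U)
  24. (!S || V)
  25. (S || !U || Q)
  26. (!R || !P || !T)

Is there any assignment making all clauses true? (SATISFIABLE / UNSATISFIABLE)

UNSATISFIABLE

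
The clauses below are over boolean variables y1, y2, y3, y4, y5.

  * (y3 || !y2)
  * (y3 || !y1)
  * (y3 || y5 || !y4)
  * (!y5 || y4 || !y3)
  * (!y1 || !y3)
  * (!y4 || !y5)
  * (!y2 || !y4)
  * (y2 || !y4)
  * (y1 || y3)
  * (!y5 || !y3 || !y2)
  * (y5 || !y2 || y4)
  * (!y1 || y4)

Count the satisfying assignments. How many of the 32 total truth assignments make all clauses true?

1

Satisfying assignments:
  y1=F y2=F y3=T y4=F y5=F
That's 1 in total.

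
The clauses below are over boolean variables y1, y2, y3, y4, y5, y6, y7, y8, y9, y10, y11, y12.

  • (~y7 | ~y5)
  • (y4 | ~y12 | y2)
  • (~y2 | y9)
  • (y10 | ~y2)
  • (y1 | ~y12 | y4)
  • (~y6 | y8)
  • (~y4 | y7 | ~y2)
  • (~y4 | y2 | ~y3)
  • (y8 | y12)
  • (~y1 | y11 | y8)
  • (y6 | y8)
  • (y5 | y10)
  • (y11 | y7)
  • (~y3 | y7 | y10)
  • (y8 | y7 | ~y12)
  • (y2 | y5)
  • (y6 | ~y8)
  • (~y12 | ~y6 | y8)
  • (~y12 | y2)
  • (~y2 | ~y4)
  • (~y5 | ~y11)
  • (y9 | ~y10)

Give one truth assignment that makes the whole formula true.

Pure literal: y3 appears only negated; assign y3 = False.
Pure literal: y9 appears only positively; assign y9 = True.
Try y1 = True.
Branch on y2: take y2 = True.
  then y10 is forced to True.
  then y4 is forced to False.
For the remaining variables, y5 = False, y6 = True, y7 = True, y8 = True, y11 = False, y12 = True works.
Every clause has at least one true literal under this assignment.

y1=T, y2=T, y3=F, y4=F, y5=F, y6=T, y7=T, y8=T, y9=T, y10=T, y11=F, y12=T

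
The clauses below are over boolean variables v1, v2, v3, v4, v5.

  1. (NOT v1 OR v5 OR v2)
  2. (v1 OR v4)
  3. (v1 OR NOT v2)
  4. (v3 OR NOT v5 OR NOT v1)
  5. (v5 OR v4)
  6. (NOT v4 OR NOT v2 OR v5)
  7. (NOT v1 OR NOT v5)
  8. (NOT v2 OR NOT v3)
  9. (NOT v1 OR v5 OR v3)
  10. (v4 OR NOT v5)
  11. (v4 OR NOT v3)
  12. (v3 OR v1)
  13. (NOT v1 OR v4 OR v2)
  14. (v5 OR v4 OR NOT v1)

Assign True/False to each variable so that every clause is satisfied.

v1=0, v2=0, v3=1, v4=1, v5=1

Check each clause:
  1. (NOT v1 OR v2 OR v5) — v5 is true.
  2. (v1 OR v4) — v4 is true.
  3. (v1 OR NOT v2) — NOT v2 is true.
  4. (v3 OR NOT v5 OR NOT v1) — v3 is true.
  5. (v4 OR v5) — v4 is true.
  6. (NOT v4 OR v5 OR NOT v2) — v5 is true.
  7. (NOT v1 OR NOT v5) — NOT v1 is true.
  8. (NOT v2 OR NOT v3) — NOT v2 is true.
  9. (NOT v1 OR v3 OR v5) — v3 is true.
  10. (v4 OR NOT v5) — v4 is true.
  11. (NOT v3 OR v4) — v4 is true.
  12. (v3 OR v1) — v3 is true.
  13. (NOT v1 OR v4 OR v2) — v4 is true.
  14. (v5 OR v4 OR NOT v1) — v4 is true.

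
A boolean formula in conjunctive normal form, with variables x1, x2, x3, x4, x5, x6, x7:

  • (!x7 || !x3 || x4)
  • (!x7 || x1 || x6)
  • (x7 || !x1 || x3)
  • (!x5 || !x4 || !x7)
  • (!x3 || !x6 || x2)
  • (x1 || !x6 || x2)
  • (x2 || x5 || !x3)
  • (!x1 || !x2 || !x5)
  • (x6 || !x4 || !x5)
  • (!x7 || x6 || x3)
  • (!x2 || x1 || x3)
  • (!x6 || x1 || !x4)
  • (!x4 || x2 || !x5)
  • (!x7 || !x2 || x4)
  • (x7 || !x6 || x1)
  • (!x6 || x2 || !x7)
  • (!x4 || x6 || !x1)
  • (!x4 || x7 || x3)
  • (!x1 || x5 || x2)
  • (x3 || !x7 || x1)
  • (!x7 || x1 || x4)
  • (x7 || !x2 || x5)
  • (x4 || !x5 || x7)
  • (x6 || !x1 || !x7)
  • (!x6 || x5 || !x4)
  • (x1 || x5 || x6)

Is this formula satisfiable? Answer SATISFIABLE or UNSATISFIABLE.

UNSATISFIABLE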